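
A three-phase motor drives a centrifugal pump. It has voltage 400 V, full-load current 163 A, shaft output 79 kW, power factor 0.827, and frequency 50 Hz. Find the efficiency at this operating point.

P_out = 79 kW = 79000 W
P_in = √3·V_L·I_L·cosφ = 1.732 × 400 × 163 × 0.827 = 93390 W
η = P_out / P_in = 79000 / 93390 = 0.846 = 84.6%

84.6 %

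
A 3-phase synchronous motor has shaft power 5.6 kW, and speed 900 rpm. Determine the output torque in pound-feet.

43.8 lb·ft

ω = 2π × 900/60 = 94.25 rad/s
τ = P/ω = 5600/94.25 = 59.42 N·m
In lb·ft: 59.42/1.356 = 43.8 lb·ft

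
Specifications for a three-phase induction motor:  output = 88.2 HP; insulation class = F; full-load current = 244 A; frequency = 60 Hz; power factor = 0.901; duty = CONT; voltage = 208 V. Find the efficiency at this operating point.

P_out = 88.2 × 746 = 65797 W
P_in = √3·V_L·I_L·cosφ = 1.732 × 208 × 244 × 0.901 = 79200 W
η = P_out / P_in = 65797 / 79200 = 0.831 = 83.1%

83.1 %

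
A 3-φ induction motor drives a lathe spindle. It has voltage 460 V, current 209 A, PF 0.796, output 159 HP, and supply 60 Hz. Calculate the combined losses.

13900 W

P_in = √3·V·I·cosφ = 1.732×460×209×0.796 = 132546 W
P_out = 159×746 = 118614 W
Losses = P_in − P_out = 132546 − 118614 = 13932 W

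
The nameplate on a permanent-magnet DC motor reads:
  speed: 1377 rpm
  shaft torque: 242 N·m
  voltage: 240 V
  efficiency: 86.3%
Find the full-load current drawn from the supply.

ω = 2π×1377/60 = 144.2 rad/s; P_out = τω = 242 × 144.2 = 34896 W
P_in = P_out / η = 34896 / 0.863 = 40436 W
I = P_in / V = 40436 / 240 = 168 A

168 A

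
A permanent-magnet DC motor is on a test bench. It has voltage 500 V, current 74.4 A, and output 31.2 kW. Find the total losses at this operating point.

P_in = V·I = 500×74.4 = 37200 W
P_out = 31200 W
Losses = P_in − P_out = 37200 − 31200 = 6000 W

6000 W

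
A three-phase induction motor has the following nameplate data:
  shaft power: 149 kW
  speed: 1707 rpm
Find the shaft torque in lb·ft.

ω = 2π × 1707/60 = 178.8 rad/s
τ = P/ω = 149000/178.8 = 833.3 N·m
In lb·ft: 833.3/1.356 = 615 lb·ft

615 lb·ft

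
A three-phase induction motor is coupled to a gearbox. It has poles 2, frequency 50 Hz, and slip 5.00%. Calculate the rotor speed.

2850 rpm

n_s = 120f/p = 120×50/2 = 3000 rpm
n = n_s(1 − s) = 3000 × (1 − 0.05) = 2850 rpm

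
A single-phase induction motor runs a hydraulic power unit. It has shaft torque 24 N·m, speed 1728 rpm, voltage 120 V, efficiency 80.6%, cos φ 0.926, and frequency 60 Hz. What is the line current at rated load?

ω = 2π×1728/60 = 181 rad/s; P_out = τω = 24 × 181 = 4344 W
P_in = P_out / η = 4344 / 0.806 = 5390 W
I = P_in / (V·cosφ) = 5390 / (120 × 0.926) = 48.5 A

48.5 A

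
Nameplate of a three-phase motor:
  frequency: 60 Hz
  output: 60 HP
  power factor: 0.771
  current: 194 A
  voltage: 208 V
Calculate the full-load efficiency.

83.1 %

P_out = 60 × 746 = 44760 W
P_in = √3·V_L·I_L·cosφ = 1.732 × 208 × 194 × 0.771 = 53885 W
η = P_out / P_in = 44760 / 53885 = 0.831 = 83.1%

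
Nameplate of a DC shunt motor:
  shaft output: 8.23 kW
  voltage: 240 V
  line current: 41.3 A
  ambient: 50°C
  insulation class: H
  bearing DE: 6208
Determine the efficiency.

P_out = 8.23 kW = 8230 W
P_in = V·I = 240 × 41.3 = 9912 W
η = P_out / P_in = 8230 / 9912 = 0.830 = 83.0%

83.0 %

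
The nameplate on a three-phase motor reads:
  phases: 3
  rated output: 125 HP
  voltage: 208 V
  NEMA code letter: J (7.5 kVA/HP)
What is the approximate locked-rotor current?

S_LR = 7.5 × 125 = 937.5 kVA
I_LR = S_LR/(√3·V_L) = 937500/(1.732×208) = 2600 A

2600 A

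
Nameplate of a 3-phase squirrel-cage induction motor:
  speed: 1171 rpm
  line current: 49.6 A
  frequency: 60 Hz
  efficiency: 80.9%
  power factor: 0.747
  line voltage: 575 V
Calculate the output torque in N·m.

243 N·m

P_in = √3·V·I·cosφ = 1.732 × 575 × 49.6 × 0.747 = 36899 W
P_out = η·P_in = 0.809 × 36899 = 29851 W
n = 1171 rpm
ω = 2π×1171/60 = 122.6 rad/s
τ = P_out/ω = 29851/122.6 = 243 N·m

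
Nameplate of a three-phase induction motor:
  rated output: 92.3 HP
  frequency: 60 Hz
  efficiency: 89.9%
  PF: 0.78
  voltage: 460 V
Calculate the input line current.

123 A

P_out = 92.3 × 746 = 68856 W
P_in = P_out / η = 68856 / 0.899 = 76592 W
I_L = P_in / (√3·V_L·cosφ) = 76592 / (1.732 × 460 × 0.78) = 123 A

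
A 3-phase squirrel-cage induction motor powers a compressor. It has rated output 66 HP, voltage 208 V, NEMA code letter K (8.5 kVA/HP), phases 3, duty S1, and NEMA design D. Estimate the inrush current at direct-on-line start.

S_LR = 8.5 × 66 = 561 kVA
I_LR = S_LR/(√3·V_L) = 561000/(1.732×208) = 1560 A

1560 A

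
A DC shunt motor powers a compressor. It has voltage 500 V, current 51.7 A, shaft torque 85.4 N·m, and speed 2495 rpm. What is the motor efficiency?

86.3 %

ω = 2π × 2495/60 = 261.3 rad/s; P_out = τω = 85.4 × 261.3 = 22315 W
P_in = V·I = 500 × 51.7 = 25850 W
η = P_out / P_in = 22315 / 25850 = 0.863 = 86.3%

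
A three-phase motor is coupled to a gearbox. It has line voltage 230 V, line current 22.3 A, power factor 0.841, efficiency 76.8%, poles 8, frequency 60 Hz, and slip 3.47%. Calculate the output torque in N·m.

P_in = √3·V·I·cosφ = 1.732 × 230 × 22.3 × 0.841 = 7471 W
P_out = η·P_in = 0.768 × 7471 = 5738 W
n_s = 120×60/8 = 900 rpm; n = 900×(1−0.0347) = 869 rpm
ω = 2π×869/60 = 91 rad/s
τ = P_out/ω = 5738/91 = 63.1 N·m

63.1 N·m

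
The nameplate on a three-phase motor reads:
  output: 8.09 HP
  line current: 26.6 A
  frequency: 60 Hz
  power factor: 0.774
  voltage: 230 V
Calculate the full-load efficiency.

73.6 %

P_out = 8.09 × 746 = 6035 W
P_in = √3·V_L·I_L·cosφ = 1.732 × 230 × 26.6 × 0.774 = 8202 W
η = P_out / P_in = 6035 / 8202 = 0.736 = 73.6%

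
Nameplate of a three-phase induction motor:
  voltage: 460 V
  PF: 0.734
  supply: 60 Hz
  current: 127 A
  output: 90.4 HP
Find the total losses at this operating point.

P_in = √3·V·I·cosφ = 1.732×460×127×0.734 = 74269 W
P_out = 90.4×746 = 67438 W
Losses = P_in − P_out = 74269 − 67438 = 6831 W

6830 W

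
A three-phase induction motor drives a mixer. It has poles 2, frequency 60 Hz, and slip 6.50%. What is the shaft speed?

3366 rpm

n_s = 120f/p = 120×60/2 = 3600 rpm
n = n_s(1 − s) = 3600 × (1 − 0.065) = 3366 rpm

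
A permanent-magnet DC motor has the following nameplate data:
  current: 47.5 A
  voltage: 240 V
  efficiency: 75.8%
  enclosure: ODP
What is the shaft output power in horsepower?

P_in = V·I = 240 × 47.5 = 11400 W
P_out = η·P_in = 0.758 × 11400 = 8641 W
= 8641/746 = 11.6 HP

11.6 HP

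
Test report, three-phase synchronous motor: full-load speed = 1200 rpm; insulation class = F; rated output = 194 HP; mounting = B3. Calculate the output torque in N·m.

P_out = 194 × 746 = 144724 W
ω = 2π × 1200/60 = 125.7 rad/s
τ = P_out/ω = 144724/125.7 = 1150 N·m

1150 N·m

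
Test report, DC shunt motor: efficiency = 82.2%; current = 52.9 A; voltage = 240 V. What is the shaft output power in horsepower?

14 HP

P_in = V·I = 240 × 52.9 = 12696 W
P_out = η·P_in = 0.822 × 12696 = 10436 W
= 10436/746 = 14 HP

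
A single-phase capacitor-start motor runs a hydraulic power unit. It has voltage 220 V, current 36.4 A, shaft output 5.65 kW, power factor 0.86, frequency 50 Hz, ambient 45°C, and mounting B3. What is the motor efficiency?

82.0 %

P_out = 5.65 kW = 5650 W
P_in = V·I·cosφ = 220 × 36.4 × 0.86 = 6887 W
η = P_out / P_in = 5650 / 6887 = 0.820 = 82.0%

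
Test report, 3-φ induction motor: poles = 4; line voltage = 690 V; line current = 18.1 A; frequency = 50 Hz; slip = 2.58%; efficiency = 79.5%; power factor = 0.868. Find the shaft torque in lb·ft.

71.9 lb·ft

P_in = √3·V·I·cosφ = 1.732 × 690 × 18.1 × 0.868 = 18776 W
P_out = η·P_in = 0.795 × 18776 = 14927 W
n_s = 120×50/4 = 1500 rpm; n = 1500×(1−0.0258) = 1461 rpm
ω = 2π×1461/60 = 153 rad/s
τ = P_out/ω = 14927/153 = 97.56 N·m
In lb·ft: 97.56/1.356 = 71.9 lb·ft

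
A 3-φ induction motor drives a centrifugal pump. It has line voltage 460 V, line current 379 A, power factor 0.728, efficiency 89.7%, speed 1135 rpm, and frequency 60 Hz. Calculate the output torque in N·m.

P_in = √3·V·I·cosφ = 1.732 × 460 × 379 × 0.728 = 219825 W
P_out = η·P_in = 0.897 × 219825 = 197183 W
n = 1135 rpm
ω = 2π×1135/60 = 118.9 rad/s
τ = P_out/ω = 197183/118.9 = 1660 N·m

1660 N·m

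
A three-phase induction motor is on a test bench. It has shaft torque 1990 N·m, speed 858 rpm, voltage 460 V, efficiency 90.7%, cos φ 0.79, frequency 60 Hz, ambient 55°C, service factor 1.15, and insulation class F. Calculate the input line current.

313 A

ω = 2π×858/60 = 89.85 rad/s; P_out = τω = 1990 × 89.85 = 178802 W
P_in = P_out / η = 178802 / 0.907 = 197136 W
I_L = P_in / (√3·V_L·cosφ) = 197136 / (1.732 × 460 × 0.79) = 313 A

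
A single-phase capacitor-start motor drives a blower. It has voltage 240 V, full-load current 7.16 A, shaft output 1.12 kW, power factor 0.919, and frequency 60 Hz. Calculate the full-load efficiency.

70.9 %

P_out = 1.12 kW = 1120 W
P_in = V·I·cosφ = 240 × 7.16 × 0.919 = 1579 W
η = P_out / P_in = 1120 / 1579 = 0.709 = 70.9%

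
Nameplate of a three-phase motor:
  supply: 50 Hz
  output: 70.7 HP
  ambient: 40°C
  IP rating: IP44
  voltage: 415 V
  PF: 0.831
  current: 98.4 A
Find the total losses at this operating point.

P_in = √3·V·I·cosφ = 1.732×415×98.4×0.831 = 58775 W
P_out = 70.7×746 = 52742 W
Losses = P_in − P_out = 58775 − 52742 = 6033 W

6030 W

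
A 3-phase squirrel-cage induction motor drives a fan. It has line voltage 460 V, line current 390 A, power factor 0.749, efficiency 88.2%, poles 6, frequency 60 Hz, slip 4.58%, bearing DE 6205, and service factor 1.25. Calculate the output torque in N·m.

P_in = √3·V·I·cosφ = 1.732 × 460 × 390 × 0.749 = 232730 W
P_out = η·P_in = 0.882 × 232730 = 205268 W
n_s = 120×60/6 = 1200 rpm; n = 1200×(1−0.0458) = 1145 rpm
ω = 2π×1145/60 = 119.9 rad/s
τ = P_out/ω = 205268/119.9 = 1710 N·m

1710 N·m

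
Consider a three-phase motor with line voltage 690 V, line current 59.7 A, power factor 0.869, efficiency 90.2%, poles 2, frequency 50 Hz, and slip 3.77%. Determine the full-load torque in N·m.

P_in = √3·V·I·cosφ = 1.732 × 690 × 59.7 × 0.869 = 62000 W
P_out = η·P_in = 0.902 × 62000 = 55924 W
n_s = 120×50/2 = 3000 rpm; n = 3000×(1−0.0377) = 2887 rpm
ω = 2π×2887/60 = 302.3 rad/s
τ = P_out/ω = 55924/302.3 = 185 N·m

185 N·m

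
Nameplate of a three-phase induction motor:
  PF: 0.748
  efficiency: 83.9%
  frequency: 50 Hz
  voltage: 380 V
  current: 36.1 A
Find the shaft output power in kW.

14.9 kW

P_in = √3·V·I·cosφ = 1.732 × 380 × 36.1 × 0.748 = 17772 W
P_out = η·P_in = 0.839 × 17772 = 14911 W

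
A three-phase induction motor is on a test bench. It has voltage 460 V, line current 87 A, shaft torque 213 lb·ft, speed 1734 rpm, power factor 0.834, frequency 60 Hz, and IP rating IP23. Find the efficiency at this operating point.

τ = 213 lb·ft × 1.356 = 288.8 N·m
ω = 2π × 1734/60 = 181.6 rad/s; P_out = τω = 288.8 × 181.6 = 52446 W
P_in = √3·V_L·I_L·cosφ = 1.732 × 460 × 87 × 0.834 = 57808 W
η = P_out / P_in = 52446 / 57808 = 0.907 = 90.7%

90.7 %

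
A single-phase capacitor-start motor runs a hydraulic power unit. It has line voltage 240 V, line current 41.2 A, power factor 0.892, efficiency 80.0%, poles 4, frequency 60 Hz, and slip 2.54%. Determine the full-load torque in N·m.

P_in = V·I·cosφ = 240 × 41.2 × 0.892 = 8820 W
P_out = η·P_in = 0.8 × 8820 = 7056 W
n_s = 120×60/4 = 1800 rpm; n = 1800×(1−0.0254) = 1754 rpm
ω = 2π×1754/60 = 183.7 rad/s
τ = P_out/ω = 7056/183.7 = 38.4 N·m

38.4 N·m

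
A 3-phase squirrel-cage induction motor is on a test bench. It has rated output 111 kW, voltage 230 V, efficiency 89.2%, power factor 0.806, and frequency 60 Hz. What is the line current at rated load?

P_out = 111 kW = 111000 W
P_in = P_out / η = 111000 / 0.892 = 124439 W
I_L = P_in / (√3·V_L·cosφ) = 124439 / (1.732 × 230 × 0.806) = 388 A

388 A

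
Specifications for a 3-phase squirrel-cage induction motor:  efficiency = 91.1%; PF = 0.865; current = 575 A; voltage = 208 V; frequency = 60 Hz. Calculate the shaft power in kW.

163 kW

P_in = √3·V·I·cosφ = 1.732 × 208 × 575 × 0.865 = 179182 W
P_out = η·P_in = 0.911 × 179182 = 163235 W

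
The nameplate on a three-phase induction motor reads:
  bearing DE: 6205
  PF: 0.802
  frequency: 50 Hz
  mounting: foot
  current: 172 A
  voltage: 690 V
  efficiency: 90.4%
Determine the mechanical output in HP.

200 HP

P_in = √3·V·I·cosφ = 1.732 × 690 × 172 × 0.802 = 164854 W
P_out = η·P_in = 0.904 × 164854 = 149028 W
= 149028/746 = 200 HP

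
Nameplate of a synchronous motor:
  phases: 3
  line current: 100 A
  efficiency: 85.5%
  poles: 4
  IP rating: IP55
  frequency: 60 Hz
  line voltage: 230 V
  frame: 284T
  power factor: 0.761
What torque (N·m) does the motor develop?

138 N·m

P_in = √3·V·I·cosφ = 1.732 × 230 × 100 × 0.761 = 30315 W
P_out = η·P_in = 0.855 × 30315 = 25919 W
n = n_s = 120×60/4 = 1800 rpm (synchronous)
ω = 2π×1800/60 = 188.5 rad/s
τ = P_out/ω = 25919/188.5 = 138 N·m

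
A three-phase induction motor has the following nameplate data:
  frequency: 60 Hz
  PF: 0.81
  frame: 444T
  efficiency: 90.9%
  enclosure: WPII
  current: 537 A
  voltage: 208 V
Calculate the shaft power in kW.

P_in = √3·V·I·cosφ = 1.732 × 208 × 537 × 0.81 = 156701 W
P_out = η·P_in = 0.909 × 156701 = 142441 W

142 kW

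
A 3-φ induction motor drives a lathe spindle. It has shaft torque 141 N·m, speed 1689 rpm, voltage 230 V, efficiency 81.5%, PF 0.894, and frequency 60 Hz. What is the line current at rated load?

85.9 A

ω = 2π×1689/60 = 176.9 rad/s; P_out = τω = 141 × 176.9 = 24943 W
P_in = P_out / η = 24943 / 0.815 = 30605 W
I_L = P_in / (√3·V_L·cosφ) = 30605 / (1.732 × 230 × 0.894) = 85.9 A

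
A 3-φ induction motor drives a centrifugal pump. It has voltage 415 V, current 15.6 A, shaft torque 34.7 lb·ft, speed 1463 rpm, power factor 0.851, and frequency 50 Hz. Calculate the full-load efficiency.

τ = 34.7 lb·ft × 1.356 = 47.05 N·m
ω = 2π × 1463/60 = 153.2 rad/s; P_out = τω = 47.05 × 153.2 = 7208 W
P_in = √3·V_L·I_L·cosφ = 1.732 × 415 × 15.6 × 0.851 = 9542 W
η = P_out / P_in = 7208 / 9542 = 0.755 = 75.5%

75.5 %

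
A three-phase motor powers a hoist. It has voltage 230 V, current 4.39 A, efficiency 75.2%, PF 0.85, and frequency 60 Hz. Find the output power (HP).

P_in = √3·V·I·cosφ = 1.732 × 230 × 4.39 × 0.85 = 1486 W
P_out = η·P_in = 0.752 × 1486 = 1117 W
= 1117/746 = 1.5 HP

1.5 HP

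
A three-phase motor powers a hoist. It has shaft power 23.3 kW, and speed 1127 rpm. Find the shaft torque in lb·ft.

ω = 2π × 1127/60 = 118 rad/s
τ = P/ω = 23300/118 = 197.5 N·m
In lb·ft: 197.5/1.356 = 146 lb·ft

146 lb·ft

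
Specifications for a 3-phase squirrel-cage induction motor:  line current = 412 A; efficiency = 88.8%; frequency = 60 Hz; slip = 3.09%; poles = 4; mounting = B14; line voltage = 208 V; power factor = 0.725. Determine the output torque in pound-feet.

P_in = √3·V·I·cosφ = 1.732 × 208 × 412 × 0.725 = 107608 W
P_out = η·P_in = 0.888 × 107608 = 95556 W
n_s = 120×60/4 = 1800 rpm; n = 1800×(1−0.0309) = 1744 rpm
ω = 2π×1744/60 = 182.6 rad/s
τ = P_out/ω = 95556/182.6 = 523.3 N·m
In lb·ft: 523.3/1.356 = 386 lb·ft

386 lb·ft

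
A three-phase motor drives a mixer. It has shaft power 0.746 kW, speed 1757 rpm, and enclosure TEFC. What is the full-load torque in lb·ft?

ω = 2π × 1757/60 = 184 rad/s
τ = P/ω = 746/184 = 4.054 N·m
In lb·ft: 4.054/1.356 = 2.99 lb·ft

2.99 lb·ft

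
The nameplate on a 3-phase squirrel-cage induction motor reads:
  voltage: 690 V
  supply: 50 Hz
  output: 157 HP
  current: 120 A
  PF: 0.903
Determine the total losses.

12.4 kW

P_in = √3·V·I·cosφ = 1.732×690×120×0.903 = 129499 W
P_out = 157×746 = 117122 W
Losses = P_in − P_out = 129499 − 117122 = 12377 W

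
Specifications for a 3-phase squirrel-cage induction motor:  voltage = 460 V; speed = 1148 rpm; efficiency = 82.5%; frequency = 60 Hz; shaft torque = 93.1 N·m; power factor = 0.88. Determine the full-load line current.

19.3 A

ω = 2π×1148/60 = 120.2 rad/s; P_out = τω = 93.1 × 120.2 = 11191 W
P_in = P_out / η = 11191 / 0.825 = 13565 W
I_L = P_in / (√3·V_L·cosφ) = 13565 / (1.732 × 460 × 0.88) = 19.3 A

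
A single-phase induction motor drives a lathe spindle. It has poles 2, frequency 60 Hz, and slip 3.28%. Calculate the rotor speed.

n_s = 120f/p = 120×60/2 = 3600 rpm
n = n_s(1 − s) = 3600 × (1 − 0.0328) = 3482 rpm

3482 rpm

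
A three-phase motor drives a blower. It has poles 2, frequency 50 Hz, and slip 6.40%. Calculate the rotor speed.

2808 rpm

n_s = 120f/p = 120×50/2 = 3000 rpm
n = n_s(1 − s) = 3000 × (1 − 0.064) = 2808 rpm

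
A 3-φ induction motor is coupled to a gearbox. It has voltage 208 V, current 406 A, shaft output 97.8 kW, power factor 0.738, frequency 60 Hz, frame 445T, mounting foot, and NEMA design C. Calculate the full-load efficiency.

90.6 %

P_out = 97.8 kW = 97800 W
P_in = √3·V_L·I_L·cosφ = 1.732 × 208 × 406 × 0.738 = 107943 W
η = P_out / P_in = 97800 / 107943 = 0.906 = 90.6%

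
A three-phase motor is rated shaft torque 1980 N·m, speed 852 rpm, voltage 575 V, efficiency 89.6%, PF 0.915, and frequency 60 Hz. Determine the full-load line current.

216 A

ω = 2π×852/60 = 89.22 rad/s; P_out = τω = 1980 × 89.22 = 176656 W
P_in = P_out / η = 176656 / 0.896 = 197161 W
I_L = P_in / (√3·V_L·cosφ) = 197161 / (1.732 × 575 × 0.915) = 216 A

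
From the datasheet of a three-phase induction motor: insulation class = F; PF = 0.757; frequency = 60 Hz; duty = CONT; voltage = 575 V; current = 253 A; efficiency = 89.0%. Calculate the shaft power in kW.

P_in = √3·V·I·cosφ = 1.732 × 575 × 253 × 0.757 = 190736 W
P_out = η·P_in = 0.89 × 190736 = 169755 W

170 kW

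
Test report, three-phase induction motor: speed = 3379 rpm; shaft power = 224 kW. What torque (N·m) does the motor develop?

633 N·m

ω = 2π × 3379/60 = 353.8 rad/s
τ = P/ω = 224000/353.8 = 633 N·m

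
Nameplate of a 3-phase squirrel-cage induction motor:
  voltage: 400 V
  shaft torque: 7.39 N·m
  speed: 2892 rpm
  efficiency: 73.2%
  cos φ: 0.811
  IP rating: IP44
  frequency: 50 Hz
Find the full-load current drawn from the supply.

5.44 A

ω = 2π×2892/60 = 302.8 rad/s; P_out = τω = 7.39 × 302.8 = 2238 W
P_in = P_out / η = 2238 / 0.732 = 3057 W
I_L = P_in / (√3·V_L·cosφ) = 3057 / (1.732 × 400 × 0.811) = 5.44 A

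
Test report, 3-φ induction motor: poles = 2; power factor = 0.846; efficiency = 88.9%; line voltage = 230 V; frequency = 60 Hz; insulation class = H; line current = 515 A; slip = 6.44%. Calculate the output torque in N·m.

437 N·m

P_in = √3·V·I·cosφ = 1.732 × 230 × 515 × 0.846 = 173561 W
P_out = η·P_in = 0.889 × 173561 = 154296 W
n_s = 120×60/2 = 3600 rpm; n = 3600×(1−0.0644) = 3368 rpm
ω = 2π×3368/60 = 352.7 rad/s
τ = P_out/ω = 154296/352.7 = 437 N·m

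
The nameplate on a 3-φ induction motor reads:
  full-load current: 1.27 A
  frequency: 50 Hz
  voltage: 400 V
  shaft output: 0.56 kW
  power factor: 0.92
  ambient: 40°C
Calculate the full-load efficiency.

P_out = 0.56 kW = 560 W
P_in = √3·V_L·I_L·cosφ = 1.732 × 400 × 1.27 × 0.92 = 809 W
η = P_out / P_in = 560 / 809 = 0.692 = 69.2%

69.2 %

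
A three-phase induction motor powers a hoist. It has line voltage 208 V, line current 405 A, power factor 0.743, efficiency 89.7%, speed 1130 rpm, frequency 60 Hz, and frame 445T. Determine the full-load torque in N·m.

822 N·m

P_in = √3·V·I·cosφ = 1.732 × 208 × 405 × 0.743 = 108406 W
P_out = η·P_in = 0.897 × 108406 = 97240 W
n = 1130 rpm
ω = 2π×1130/60 = 118.3 rad/s
τ = P_out/ω = 97240/118.3 = 822 N·m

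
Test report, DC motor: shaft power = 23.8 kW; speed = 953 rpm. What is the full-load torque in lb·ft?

176 lb·ft

ω = 2π × 953/60 = 99.8 rad/s
τ = P/ω = 23800/99.8 = 238.5 N·m
In lb·ft: 238.5/1.356 = 176 lb·ft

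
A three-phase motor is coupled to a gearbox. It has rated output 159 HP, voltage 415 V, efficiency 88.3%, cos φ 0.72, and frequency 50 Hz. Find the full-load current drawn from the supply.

260 A

P_out = 159 × 746 = 118614 W
P_in = P_out / η = 118614 / 0.883 = 134331 W
I_L = P_in / (√3·V_L·cosφ) = 134331 / (1.732 × 415 × 0.72) = 260 A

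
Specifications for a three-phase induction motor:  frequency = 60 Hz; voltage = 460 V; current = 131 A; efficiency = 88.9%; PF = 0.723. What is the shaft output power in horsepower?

P_in = √3·V·I·cosφ = 1.732 × 460 × 131 × 0.723 = 75460 W
P_out = η·P_in = 0.889 × 75460 = 67084 W
= 67084/746 = 89.9 HP

89.9 HP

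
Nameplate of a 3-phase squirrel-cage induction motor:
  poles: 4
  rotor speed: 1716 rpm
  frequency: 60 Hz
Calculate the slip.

4.67 %

n_s = 120f/p = 120×60/4 = 1800 rpm
s = (n_s − n)/n_s = (1800 − 1716)/1800 = 0.0467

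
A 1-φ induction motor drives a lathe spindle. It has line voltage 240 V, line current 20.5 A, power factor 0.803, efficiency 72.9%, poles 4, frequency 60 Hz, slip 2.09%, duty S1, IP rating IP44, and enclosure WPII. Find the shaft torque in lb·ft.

11.5 lb·ft

P_in = V·I·cosφ = 240 × 20.5 × 0.803 = 3951 W
P_out = η·P_in = 0.729 × 3951 = 2880 W
n_s = 120×60/4 = 1800 rpm; n = 1800×(1−0.0209) = 1762 rpm
ω = 2π×1762/60 = 184.5 rad/s
τ = P_out/ω = 2880/184.5 = 15.61 N·m
In lb·ft: 15.61/1.356 = 11.5 lb·ft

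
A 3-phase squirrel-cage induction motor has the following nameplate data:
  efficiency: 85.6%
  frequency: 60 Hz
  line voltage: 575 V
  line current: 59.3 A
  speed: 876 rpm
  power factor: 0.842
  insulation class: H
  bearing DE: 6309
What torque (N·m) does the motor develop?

P_in = √3·V·I·cosφ = 1.732 × 575 × 59.3 × 0.842 = 49726 W
P_out = η·P_in = 0.856 × 49726 = 42565 W
n = 876 rpm
ω = 2π×876/60 = 91.73 rad/s
τ = P_out/ω = 42565/91.73 = 464 N·m

464 N·m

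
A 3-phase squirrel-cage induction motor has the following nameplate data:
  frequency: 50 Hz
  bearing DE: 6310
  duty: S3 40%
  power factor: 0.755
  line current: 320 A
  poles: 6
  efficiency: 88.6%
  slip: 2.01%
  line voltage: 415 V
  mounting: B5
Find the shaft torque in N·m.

1500 N·m

P_in = √3·V·I·cosφ = 1.732 × 415 × 320 × 0.755 = 173657 W
P_out = η·P_in = 0.886 × 173657 = 153860 W
n_s = 120×50/6 = 1000 rpm; n = 1000×(1−0.0201) = 980 rpm
ω = 2π×980/60 = 102.6 rad/s
τ = P_out/ω = 153860/102.6 = 1500 N·m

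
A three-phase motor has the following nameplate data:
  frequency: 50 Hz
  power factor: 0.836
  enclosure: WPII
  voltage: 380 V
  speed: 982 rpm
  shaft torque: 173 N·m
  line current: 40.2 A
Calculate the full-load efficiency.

ω = 2π × 982/60 = 102.8 rad/s; P_out = τω = 173 × 102.8 = 17784 W
P_in = √3·V_L·I_L·cosφ = 1.732 × 380 × 40.2 × 0.836 = 22119 W
η = P_out / P_in = 17784 / 22119 = 0.804 = 80.4%

80.4 %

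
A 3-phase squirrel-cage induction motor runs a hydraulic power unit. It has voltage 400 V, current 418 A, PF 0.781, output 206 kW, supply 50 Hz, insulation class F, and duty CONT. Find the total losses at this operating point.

20200 W

P_in = √3·V·I·cosφ = 1.732×400×418×0.781 = 226170 W
P_out = 206000 W
Losses = P_in − P_out = 226170 − 206000 = 20170 W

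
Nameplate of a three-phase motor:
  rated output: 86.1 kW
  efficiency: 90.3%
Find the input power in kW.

95.3 kW

P_out = 86100 W
P_in = P_out/η = 86100/0.903 = 95349 W = 95.3 kW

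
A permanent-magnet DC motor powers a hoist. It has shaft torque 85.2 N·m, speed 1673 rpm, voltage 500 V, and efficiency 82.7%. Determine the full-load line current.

36.1 A

ω = 2π×1673/60 = 175.2 rad/s; P_out = τω = 85.2 × 175.2 = 14927 W
P_in = P_out / η = 14927 / 0.827 = 18050 W
I = P_in / V = 18050 / 500 = 36.1 A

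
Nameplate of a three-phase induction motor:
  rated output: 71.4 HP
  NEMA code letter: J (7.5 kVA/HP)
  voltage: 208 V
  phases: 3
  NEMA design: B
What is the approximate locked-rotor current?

S_LR = 7.5 × 71.4 = 535.5 kVA
I_LR = S_LR/(√3·V_L) = 535500/(1.732×208) = 1490 A

1490 A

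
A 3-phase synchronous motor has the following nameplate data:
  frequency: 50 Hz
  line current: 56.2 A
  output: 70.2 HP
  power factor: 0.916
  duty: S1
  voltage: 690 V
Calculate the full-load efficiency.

85.1 %

P_out = 70.2 × 746 = 52369 W
P_in = √3·V_L·I_L·cosφ = 1.732 × 690 × 56.2 × 0.916 = 61522 W
η = P_out / P_in = 52369 / 61522 = 0.851 = 85.1%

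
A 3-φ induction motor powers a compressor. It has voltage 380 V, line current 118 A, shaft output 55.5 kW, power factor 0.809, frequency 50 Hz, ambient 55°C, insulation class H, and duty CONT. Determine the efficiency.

88.3 %

P_out = 55.5 kW = 55500 W
P_in = √3·V_L·I_L·cosφ = 1.732 × 380 × 118 × 0.809 = 62829 W
η = P_out / P_in = 55500 / 62829 = 0.883 = 88.3%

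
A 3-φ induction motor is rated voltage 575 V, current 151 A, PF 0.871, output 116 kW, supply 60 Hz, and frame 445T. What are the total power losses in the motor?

15000 W

P_in = √3·V·I·cosφ = 1.732×575×151×0.871 = 130982 W
P_out = 116000 W
Losses = P_in − P_out = 130982 − 116000 = 14982 W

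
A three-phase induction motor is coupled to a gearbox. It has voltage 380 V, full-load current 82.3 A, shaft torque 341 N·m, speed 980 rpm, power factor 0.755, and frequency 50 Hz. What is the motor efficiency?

85.6 %

ω = 2π × 980/60 = 102.6 rad/s; P_out = τω = 341 × 102.6 = 34987 W
P_in = √3·V_L·I_L·cosφ = 1.732 × 380 × 82.3 × 0.755 = 40896 W
η = P_out / P_in = 34987 / 40896 = 0.856 = 85.6%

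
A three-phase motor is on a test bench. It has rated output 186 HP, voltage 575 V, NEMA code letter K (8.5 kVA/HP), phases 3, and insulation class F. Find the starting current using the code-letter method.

S_LR = 8.5 × 186 = 1581 kVA
I_LR = S_LR/(√3·V_L) = 1581000/(1.732×575) = 1590 A

1590 A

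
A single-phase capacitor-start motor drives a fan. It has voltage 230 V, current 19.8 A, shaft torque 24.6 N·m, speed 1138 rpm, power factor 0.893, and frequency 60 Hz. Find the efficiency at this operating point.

ω = 2π × 1138/60 = 119.2 rad/s; P_out = τω = 24.6 × 119.2 = 2932 W
P_in = V·I·cosφ = 230 × 19.8 × 0.893 = 4067 W
η = P_out / P_in = 2932 / 4067 = 0.721 = 72.1%

72.1 %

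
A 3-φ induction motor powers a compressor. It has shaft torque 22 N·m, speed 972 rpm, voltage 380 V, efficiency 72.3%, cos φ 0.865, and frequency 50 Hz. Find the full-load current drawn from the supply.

5.44 A

ω = 2π×972/60 = 101.8 rad/s; P_out = τω = 22 × 101.8 = 2240 W
P_in = P_out / η = 2240 / 0.723 = 3098 W
I_L = P_in / (√3·V_L·cosφ) = 3098 / (1.732 × 380 × 0.865) = 5.44 A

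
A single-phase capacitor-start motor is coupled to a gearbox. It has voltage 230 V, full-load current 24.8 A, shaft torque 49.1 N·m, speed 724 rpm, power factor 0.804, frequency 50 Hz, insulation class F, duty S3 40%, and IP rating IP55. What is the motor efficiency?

ω = 2π × 724/60 = 75.82 rad/s; P_out = τω = 49.1 × 75.82 = 3723 W
P_in = V·I·cosφ = 230 × 24.8 × 0.804 = 4586 W
η = P_out / P_in = 3723 / 4586 = 0.812 = 81.2%

81.2 %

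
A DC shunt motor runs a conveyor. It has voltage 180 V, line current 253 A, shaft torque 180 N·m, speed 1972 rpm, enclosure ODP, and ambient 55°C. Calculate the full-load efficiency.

81.6 %

ω = 2π × 1972/60 = 206.5 rad/s; P_out = τω = 180 × 206.5 = 37170 W
P_in = V·I = 180 × 253 = 45540 W
η = P_out / P_in = 37170 / 45540 = 0.816 = 81.6%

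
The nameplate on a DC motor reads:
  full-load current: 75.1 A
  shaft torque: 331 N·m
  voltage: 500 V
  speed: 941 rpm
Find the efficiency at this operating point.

ω = 2π × 941/60 = 98.54 rad/s; P_out = τω = 331 × 98.54 = 32617 W
P_in = V·I = 500 × 75.1 = 37550 W
η = P_out / P_in = 32617 / 37550 = 0.869 = 86.9%

86.9 %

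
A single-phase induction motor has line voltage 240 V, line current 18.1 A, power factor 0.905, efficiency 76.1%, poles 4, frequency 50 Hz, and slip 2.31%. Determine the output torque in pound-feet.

14.4 lb·ft

P_in = V·I·cosφ = 240 × 18.1 × 0.905 = 3931 W
P_out = η·P_in = 0.761 × 3931 = 2991 W
n_s = 120×50/4 = 1500 rpm; n = 1500×(1−0.0231) = 1465 rpm
ω = 2π×1465/60 = 153.4 rad/s
τ = P_out/ω = 2991/153.4 = 19.5 N·m
In lb·ft: 19.5/1.356 = 14.4 lb·ft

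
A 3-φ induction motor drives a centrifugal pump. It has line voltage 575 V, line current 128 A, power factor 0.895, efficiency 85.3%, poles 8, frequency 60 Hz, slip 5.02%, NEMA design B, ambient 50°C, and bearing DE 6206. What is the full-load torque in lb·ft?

P_in = √3·V·I·cosφ = 1.732 × 575 × 128 × 0.895 = 114090 W
P_out = η·P_in = 0.853 × 114090 = 97319 W
n_s = 120×60/8 = 900 rpm; n = 900×(1−0.0502) = 855 rpm
ω = 2π×855/60 = 89.54 rad/s
τ = P_out/ω = 97319/89.54 = 1087 N·m
In lb·ft: 1087/1.356 = 802 lb·ft

802 lb·ft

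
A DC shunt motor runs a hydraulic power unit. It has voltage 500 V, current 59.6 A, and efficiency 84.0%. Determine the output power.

25 kW

P_in = V·I = 500 × 59.6 = 29800 W
P_out = η·P_in = 0.84 × 29800 = 25032 W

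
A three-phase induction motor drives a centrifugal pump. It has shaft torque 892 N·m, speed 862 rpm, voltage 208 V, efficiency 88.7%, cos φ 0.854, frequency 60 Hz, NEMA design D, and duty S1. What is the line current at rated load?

ω = 2π×862/60 = 90.27 rad/s; P_out = τω = 892 × 90.27 = 80521 W
P_in = P_out / η = 80521 / 0.887 = 90779 W
I_L = P_in / (√3·V_L·cosφ) = 90779 / (1.732 × 208 × 0.854) = 295 A

295 A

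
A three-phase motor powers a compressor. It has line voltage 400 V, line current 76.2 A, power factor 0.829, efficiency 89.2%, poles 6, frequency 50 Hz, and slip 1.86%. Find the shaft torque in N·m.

380 N·m

P_in = √3·V·I·cosφ = 1.732 × 400 × 76.2 × 0.829 = 43764 W
P_out = η·P_in = 0.892 × 43764 = 39037 W
n_s = 120×50/6 = 1000 rpm; n = 1000×(1−0.0186) = 981 rpm
ω = 2π×981/60 = 102.7 rad/s
τ = P_out/ω = 39037/102.7 = 380 N·m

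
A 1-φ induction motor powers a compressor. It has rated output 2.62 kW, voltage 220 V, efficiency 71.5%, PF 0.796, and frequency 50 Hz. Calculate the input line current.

P_out = 2.62 kW = 2620 W
P_in = P_out / η = 2620 / 0.715 = 3664 W
I = P_in / (V·cosφ) = 3664 / (220 × 0.796) = 20.9 A

20.9 A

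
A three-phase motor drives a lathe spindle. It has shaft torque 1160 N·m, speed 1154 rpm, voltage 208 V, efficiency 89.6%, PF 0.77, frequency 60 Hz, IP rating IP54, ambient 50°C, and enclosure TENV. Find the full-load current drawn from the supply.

564 A

ω = 2π×1154/60 = 120.8 rad/s; P_out = τω = 1160 × 120.8 = 140128 W
P_in = P_out / η = 140128 / 0.896 = 156393 W
I_L = P_in / (√3·V_L·cosφ) = 156393 / (1.732 × 208 × 0.77) = 564 A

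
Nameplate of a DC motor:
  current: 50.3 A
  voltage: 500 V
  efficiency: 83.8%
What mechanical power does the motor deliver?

21.1 kW

P_in = V·I = 500 × 50.3 = 25150 W
P_out = η·P_in = 0.838 × 25150 = 21076 W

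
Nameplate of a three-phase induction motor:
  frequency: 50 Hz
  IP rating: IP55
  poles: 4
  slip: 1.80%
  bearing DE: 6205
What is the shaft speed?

1473 rpm

n_s = 120f/p = 120×50/4 = 1500 rpm
n = n_s(1 − s) = 1500 × (1 − 0.018) = 1473 rpm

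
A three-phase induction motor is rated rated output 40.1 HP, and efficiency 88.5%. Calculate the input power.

33.8 kW

P_out = 40.1 × 746 = 29915 W
P_in = P_out/η = 29915/0.885 = 33802 W = 33.8 kW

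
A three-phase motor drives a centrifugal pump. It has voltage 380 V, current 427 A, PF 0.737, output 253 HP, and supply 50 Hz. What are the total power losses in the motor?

18.4 kW

P_in = √3·V·I·cosφ = 1.732×380×427×0.737 = 207122 W
P_out = 253×746 = 188738 W
Losses = P_in − P_out = 207122 − 188738 = 18384 W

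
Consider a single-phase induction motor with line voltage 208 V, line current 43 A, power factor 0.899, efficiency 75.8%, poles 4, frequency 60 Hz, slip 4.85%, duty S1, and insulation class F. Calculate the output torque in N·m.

P_in = V·I·cosφ = 208 × 43 × 0.899 = 8041 W
P_out = η·P_in = 0.758 × 8041 = 6095 W
n_s = 120×60/4 = 1800 rpm; n = 1800×(1−0.0485) = 1713 rpm
ω = 2π×1713/60 = 179.4 rad/s
τ = P_out/ω = 6095/179.4 = 34 N·m

34 N·m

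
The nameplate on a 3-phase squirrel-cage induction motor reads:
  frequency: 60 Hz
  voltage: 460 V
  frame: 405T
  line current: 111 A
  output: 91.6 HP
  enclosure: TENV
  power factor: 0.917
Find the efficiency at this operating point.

84.3 %

P_out = 91.6 × 746 = 68334 W
P_in = √3·V_L·I_L·cosφ = 1.732 × 460 × 111 × 0.917 = 81096 W
η = P_out / P_in = 68334 / 81096 = 0.843 = 84.3%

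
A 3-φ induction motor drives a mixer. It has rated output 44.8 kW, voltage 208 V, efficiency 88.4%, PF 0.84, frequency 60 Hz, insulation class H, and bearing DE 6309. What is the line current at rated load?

167 A

P_out = 44.8 kW = 44800 W
P_in = P_out / η = 44800 / 0.884 = 50679 W
I_L = P_in / (√3·V_L·cosφ) = 50679 / (1.732 × 208 × 0.84) = 167 A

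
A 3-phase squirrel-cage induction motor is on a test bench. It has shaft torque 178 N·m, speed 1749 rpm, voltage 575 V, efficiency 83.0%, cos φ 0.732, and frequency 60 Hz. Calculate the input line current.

53.9 A

ω = 2π×1749/60 = 183.2 rad/s; P_out = τω = 178 × 183.2 = 32610 W
P_in = P_out / η = 32610 / 0.830 = 39289 W
I_L = P_in / (√3·V_L·cosφ) = 39289 / (1.732 × 575 × 0.732) = 53.9 A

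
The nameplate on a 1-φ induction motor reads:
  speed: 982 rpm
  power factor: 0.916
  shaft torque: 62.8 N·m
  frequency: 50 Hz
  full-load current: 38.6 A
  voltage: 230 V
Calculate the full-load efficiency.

79.4 %

ω = 2π × 982/60 = 102.8 rad/s; P_out = τω = 62.8 × 102.8 = 6456 W
P_in = V·I·cosφ = 230 × 38.6 × 0.916 = 8132 W
η = P_out / P_in = 6456 / 8132 = 0.794 = 79.4%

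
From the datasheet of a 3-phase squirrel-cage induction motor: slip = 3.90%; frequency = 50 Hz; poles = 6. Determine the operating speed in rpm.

961 rpm

n_s = 120f/p = 120×50/6 = 1000 rpm
n = n_s(1 − s) = 1000 × (1 − 0.039) = 961 rpm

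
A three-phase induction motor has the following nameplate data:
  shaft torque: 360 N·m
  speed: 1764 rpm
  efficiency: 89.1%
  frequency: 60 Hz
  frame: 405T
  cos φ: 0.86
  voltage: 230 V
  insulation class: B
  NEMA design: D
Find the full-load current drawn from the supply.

ω = 2π×1764/60 = 184.7 rad/s; P_out = τω = 360 × 184.7 = 66492 W
P_in = P_out / η = 66492 / 0.891 = 74626 W
I_L = P_in / (√3·V_L·cosφ) = 74626 / (1.732 × 230 × 0.86) = 218 A

218 A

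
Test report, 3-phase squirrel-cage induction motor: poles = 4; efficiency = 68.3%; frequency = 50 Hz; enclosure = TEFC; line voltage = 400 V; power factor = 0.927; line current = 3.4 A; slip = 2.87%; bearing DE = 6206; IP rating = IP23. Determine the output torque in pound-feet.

7.21 lb·ft

P_in = √3·V·I·cosφ = 1.732 × 400 × 3.4 × 0.927 = 2184 W
P_out = η·P_in = 0.683 × 2184 = 1492 W
n_s = 120×50/4 = 1500 rpm; n = 1500×(1−0.0287) = 1457 rpm
ω = 2π×1457/60 = 152.6 rad/s
τ = P_out/ω = 1492/152.6 = 9.777 N·m
In lb·ft: 9.777/1.356 = 7.21 lb·ft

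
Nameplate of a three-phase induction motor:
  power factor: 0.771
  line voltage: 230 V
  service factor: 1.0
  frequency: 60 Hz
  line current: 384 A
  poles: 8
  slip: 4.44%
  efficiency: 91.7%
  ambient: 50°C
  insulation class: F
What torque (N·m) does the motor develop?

P_in = √3·V·I·cosφ = 1.732 × 230 × 384 × 0.771 = 117940 W
P_out = η·P_in = 0.917 × 117940 = 108151 W
n_s = 120×60/8 = 900 rpm; n = 900×(1−0.0444) = 860 rpm
ω = 2π×860/60 = 90.06 rad/s
τ = P_out/ω = 108151/90.06 = 1200 N·m

1200 N·m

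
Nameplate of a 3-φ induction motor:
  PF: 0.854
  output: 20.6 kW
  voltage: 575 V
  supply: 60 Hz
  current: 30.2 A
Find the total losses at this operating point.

5.09 kW

P_in = √3·V·I·cosφ = 1.732×575×30.2×0.854 = 25685 W
P_out = 20600 W
Losses = P_in − P_out = 25685 − 20600 = 5085 W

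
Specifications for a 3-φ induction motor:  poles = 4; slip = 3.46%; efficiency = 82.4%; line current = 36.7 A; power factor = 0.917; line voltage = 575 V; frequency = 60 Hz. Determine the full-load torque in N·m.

P_in = √3·V·I·cosφ = 1.732 × 575 × 36.7 × 0.917 = 33516 W
P_out = η·P_in = 0.824 × 33516 = 27617 W
n_s = 120×60/4 = 1800 rpm; n = 1800×(1−0.0346) = 1738 rpm
ω = 2π×1738/60 = 182 rad/s
τ = P_out/ω = 27617/182 = 152 N·m

152 N·m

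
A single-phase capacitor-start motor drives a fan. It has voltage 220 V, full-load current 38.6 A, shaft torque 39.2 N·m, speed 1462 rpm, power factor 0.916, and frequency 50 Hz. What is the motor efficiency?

77.2 %

ω = 2π × 1462/60 = 153.1 rad/s; P_out = τω = 39.2 × 153.1 = 6002 W
P_in = V·I·cosφ = 220 × 38.6 × 0.916 = 7779 W
η = P_out / P_in = 6002 / 7779 = 0.772 = 77.2%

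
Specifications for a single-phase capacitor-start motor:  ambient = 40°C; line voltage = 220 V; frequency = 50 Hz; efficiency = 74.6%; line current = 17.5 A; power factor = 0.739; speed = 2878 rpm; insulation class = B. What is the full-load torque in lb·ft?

5.19 lb·ft

P_in = V·I·cosφ = 220 × 17.5 × 0.739 = 2845 W
P_out = η·P_in = 0.746 × 2845 = 2122 W
n = 2878 rpm
ω = 2π×2878/60 = 301.4 rad/s
τ = P_out/ω = 2122/301.4 = 7.04 N·m
In lb·ft: 7.04/1.356 = 5.19 lb·ft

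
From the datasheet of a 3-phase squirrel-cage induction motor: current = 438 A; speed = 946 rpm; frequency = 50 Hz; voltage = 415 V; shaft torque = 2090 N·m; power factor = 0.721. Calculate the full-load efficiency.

91.2 %

ω = 2π × 946/60 = 99.06 rad/s; P_out = τω = 2090 × 99.06 = 207035 W
P_in = √3·V_L·I_L·cosφ = 1.732 × 415 × 438 × 0.721 = 226989 W
η = P_out / P_in = 207035 / 226989 = 0.912 = 91.2%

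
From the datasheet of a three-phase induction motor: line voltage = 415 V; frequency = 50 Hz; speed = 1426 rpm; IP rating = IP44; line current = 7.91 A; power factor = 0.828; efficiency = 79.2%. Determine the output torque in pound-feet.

18.4 lb·ft

P_in = √3·V·I·cosφ = 1.732 × 415 × 7.91 × 0.828 = 4708 W
P_out = η·P_in = 0.792 × 4708 = 3729 W
n = 1426 rpm
ω = 2π×1426/60 = 149.3 rad/s
τ = P_out/ω = 3729/149.3 = 24.98 N·m
In lb·ft: 24.98/1.356 = 18.4 lb·ft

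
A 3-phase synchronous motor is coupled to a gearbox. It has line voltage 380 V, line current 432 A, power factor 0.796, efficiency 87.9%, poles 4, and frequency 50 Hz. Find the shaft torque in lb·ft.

P_in = √3·V·I·cosφ = 1.732 × 380 × 432 × 0.796 = 226323 W
P_out = η·P_in = 0.879 × 226323 = 198938 W
n = n_s = 120×50/4 = 1500 rpm (synchronous)
ω = 2π×1500/60 = 157.1 rad/s
τ = P_out/ω = 198938/157.1 = 1266 N·m
In lb·ft: 1266/1.356 = 934 lb·ft

934 lb·ft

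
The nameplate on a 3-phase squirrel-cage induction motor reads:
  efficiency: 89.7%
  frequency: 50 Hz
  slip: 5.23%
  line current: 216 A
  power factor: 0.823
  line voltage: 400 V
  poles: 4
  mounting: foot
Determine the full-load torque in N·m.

742 N·m

P_in = √3·V·I·cosφ = 1.732 × 400 × 216 × 0.823 = 123158 W
P_out = η·P_in = 0.897 × 123158 = 110473 W
n_s = 120×50/4 = 1500 rpm; n = 1500×(1−0.0523) = 1422 rpm
ω = 2π×1422/60 = 148.9 rad/s
τ = P_out/ω = 110473/148.9 = 742 N·m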